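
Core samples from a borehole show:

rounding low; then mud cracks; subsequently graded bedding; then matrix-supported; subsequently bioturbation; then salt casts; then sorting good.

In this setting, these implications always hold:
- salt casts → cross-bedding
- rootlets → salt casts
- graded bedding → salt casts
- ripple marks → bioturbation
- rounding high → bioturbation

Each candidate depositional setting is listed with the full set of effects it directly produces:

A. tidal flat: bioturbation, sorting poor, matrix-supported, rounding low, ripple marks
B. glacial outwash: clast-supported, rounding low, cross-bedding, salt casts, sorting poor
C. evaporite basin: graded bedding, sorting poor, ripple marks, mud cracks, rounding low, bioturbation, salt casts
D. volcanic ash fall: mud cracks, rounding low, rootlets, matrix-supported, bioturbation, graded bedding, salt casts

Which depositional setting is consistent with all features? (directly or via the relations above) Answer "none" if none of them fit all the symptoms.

Per-candidate check:
(A) tidal flat — fails on mud cracks, graded bedding, salt casts, sorting good (predicts sorting poor, not sorting good)
(B) glacial outwash — rounding low +; mud cracks -; graded bedding -; matrix-supported -; bioturbation -; salt casts +; sorting good -
(C) evaporite basin — rounding low +; mud cracks +; graded bedding +; matrix-supported -; bioturbation +; salt casts +; sorting good -
(D) volcanic ash fall — does not account for sorting good
No candidate is consistent with all observations.

none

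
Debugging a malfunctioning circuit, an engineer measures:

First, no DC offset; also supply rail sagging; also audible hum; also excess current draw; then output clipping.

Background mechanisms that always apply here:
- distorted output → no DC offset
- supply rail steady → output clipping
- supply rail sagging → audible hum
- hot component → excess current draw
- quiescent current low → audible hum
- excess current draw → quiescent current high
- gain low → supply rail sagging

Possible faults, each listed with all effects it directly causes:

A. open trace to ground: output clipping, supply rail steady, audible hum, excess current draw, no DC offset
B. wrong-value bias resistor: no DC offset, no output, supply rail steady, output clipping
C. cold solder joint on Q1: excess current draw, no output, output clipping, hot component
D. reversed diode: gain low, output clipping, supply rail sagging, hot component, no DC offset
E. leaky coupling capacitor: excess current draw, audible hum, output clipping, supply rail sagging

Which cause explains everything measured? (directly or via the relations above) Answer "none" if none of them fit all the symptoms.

D

Per-candidate check:
(A) open trace to ground — fails on supply rail sagging (predicts supply rail steady, not supply rail sagging)
(B) wrong-value bias resistor — fails on supply rail sagging, audible hum, excess current draw (predicts supply rail steady, not supply rail sagging)
(C) cold solder joint on Q1 — no DC offset -; supply rail sagging -; audible hum -; excess current draw +; output clipping +
(D) reversed diode — no DC offset +; supply rail sagging +; audible hum + (through supply rail sagging → audible hum); excess current draw + (through hot component → excess current draw); output clipping +
(E) leaky coupling capacitor — no DC offset -; supply rail sagging +; audible hum +; excess current draw +; output clipping +
(D) alone accounts for all the evidence.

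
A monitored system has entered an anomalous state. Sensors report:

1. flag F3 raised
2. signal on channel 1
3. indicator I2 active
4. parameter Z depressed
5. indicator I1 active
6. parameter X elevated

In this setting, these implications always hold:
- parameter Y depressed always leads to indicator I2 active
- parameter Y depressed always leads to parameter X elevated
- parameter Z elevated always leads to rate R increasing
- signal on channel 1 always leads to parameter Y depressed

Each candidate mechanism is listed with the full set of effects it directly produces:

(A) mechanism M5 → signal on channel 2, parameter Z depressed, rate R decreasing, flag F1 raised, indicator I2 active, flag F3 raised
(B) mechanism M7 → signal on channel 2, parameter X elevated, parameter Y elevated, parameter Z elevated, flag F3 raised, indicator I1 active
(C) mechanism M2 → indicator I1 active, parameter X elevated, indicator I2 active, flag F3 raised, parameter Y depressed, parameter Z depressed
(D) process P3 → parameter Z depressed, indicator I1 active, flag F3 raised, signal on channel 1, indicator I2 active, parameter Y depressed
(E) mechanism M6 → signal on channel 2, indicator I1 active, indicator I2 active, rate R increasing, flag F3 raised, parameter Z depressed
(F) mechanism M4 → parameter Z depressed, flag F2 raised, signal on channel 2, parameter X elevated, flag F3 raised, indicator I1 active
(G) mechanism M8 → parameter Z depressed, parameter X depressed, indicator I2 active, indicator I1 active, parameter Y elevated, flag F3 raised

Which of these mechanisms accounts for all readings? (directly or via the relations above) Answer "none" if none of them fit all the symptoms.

D

Checking each candidate against the observations:
(A) mechanism M5 — flag F3 raised +; signal on channel 1 -; indicator I2 active +; parameter Z depressed +; indicator I1 active -; parameter X elevated -
(B) mechanism M7 — fails on signal on channel 1, indicator I2 active, parameter Z depressed (predicts parameter Z elevated, not parameter Z depressed)
(C) mechanism M2 — flag F3 raised +; signal on channel 1 -; indicator I2 active +; parameter Z depressed +; indicator I1 active +; parameter X elevated +
(D) process P3 — flag F3 raised +; signal on channel 1 +; indicator I2 active +; parameter Z depressed +; indicator I1 active +; parameter X elevated + (by parameter Y depressed → parameter X elevated)
(E) mechanism M6 — does not account for signal on channel 1, parameter X elevated
(F) mechanism M4 — flag F3 raised +; signal on channel 1 -; indicator I2 active -; parameter Z depressed +; indicator I1 active +; parameter X elevated +
(G) mechanism M8 — flag F3 raised +; signal on channel 1 -; indicator I2 active +; parameter Z depressed +; indicator I1 active +; parameter X elevated -
(D) is the only candidate with no mismatches.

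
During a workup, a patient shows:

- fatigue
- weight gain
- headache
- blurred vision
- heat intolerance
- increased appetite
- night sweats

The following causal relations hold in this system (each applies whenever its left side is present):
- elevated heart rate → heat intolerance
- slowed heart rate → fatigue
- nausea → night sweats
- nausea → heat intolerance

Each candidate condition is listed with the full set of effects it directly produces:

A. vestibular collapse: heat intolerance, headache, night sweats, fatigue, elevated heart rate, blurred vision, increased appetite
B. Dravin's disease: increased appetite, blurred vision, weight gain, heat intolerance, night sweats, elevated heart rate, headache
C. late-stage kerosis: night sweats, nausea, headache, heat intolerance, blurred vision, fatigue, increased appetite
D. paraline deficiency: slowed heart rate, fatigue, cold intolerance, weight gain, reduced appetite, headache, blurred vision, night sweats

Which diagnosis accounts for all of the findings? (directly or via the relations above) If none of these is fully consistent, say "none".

Testing each hypothesis:
(A) vestibular collapse — fatigue ✓; weight gain ✗; headache ✓; blurred vision ✓; heat intolerance ✓; increased appetite ✓; night sweats ✓
(B) Dravin's disease — fatigue ✗; weight gain ✓; headache ✓; blurred vision ✓; heat intolerance ✓; increased appetite ✓; night sweats ✓
(C) late-stage kerosis — does not account for weight gain
(D) paraline deficiency — fatigue ✓; weight gain ✓; headache ✓; blurred vision ✓; heat intolerance ✗; increased appetite ✗; night sweats ✓
No candidate is consistent with all observations.

none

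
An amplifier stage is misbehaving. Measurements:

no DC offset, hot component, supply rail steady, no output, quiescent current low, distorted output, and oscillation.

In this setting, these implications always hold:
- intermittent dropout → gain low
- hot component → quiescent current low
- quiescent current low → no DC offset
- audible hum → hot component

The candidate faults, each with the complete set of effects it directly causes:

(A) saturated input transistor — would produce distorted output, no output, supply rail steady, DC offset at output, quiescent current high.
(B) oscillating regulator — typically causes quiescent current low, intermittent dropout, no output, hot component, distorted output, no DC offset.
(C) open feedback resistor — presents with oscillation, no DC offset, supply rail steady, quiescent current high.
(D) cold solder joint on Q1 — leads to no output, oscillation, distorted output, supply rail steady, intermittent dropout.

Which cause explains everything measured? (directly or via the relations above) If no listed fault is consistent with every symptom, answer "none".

For each candidate, compare predicted effects to what was observed:
(A) saturated input transistor — no DC offset miss; hot component miss; supply rail steady match; no output match; quiescent current low miss; distorted output match; oscillation miss
(B) oscillating regulator — does not account for supply rail steady, oscillation
(C) open feedback resistor — no DC offset match; hot component miss; supply rail steady match; no output miss; quiescent current low miss; distorted output miss; oscillation match
(D) cold solder joint on Q1 — does not account for no DC offset, hot component, quiescent current low
None of the listed candidates fits everything.

none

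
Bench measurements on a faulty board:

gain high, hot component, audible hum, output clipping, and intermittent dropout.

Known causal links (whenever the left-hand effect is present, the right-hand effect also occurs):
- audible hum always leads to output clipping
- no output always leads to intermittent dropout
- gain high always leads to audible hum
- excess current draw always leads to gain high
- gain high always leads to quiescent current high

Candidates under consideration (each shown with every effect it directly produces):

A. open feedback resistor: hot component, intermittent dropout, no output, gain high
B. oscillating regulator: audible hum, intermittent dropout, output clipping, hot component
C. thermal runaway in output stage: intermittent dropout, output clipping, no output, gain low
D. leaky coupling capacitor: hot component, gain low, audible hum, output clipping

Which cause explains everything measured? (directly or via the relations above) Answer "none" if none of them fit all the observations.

Per-candidate check:
(A) open feedback resistor — accounts for every observation (audible hum by gain high → audible hum)
(B) oscillating regulator — does not account for gain high
(C) thermal runaway in output stage — fails on gain high, hot component, audible hum (predicts gain low, not gain high)
(D) leaky coupling capacitor — gain high NO; hot component yes; audible hum yes; output clipping yes; intermittent dropout NO
(A) alone accounts for all the evidence.

A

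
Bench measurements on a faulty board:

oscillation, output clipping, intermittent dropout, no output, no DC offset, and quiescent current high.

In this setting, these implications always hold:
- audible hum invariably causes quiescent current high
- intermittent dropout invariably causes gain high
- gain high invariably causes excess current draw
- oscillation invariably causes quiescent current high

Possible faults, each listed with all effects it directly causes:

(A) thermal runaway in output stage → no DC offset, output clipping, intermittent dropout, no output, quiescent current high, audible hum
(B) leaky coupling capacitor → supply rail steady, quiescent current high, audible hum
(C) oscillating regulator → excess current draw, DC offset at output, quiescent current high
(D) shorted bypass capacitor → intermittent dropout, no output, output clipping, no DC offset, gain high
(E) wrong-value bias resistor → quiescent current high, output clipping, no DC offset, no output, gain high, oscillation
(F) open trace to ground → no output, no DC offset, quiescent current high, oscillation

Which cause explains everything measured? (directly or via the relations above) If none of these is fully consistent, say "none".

For each candidate, compare predicted effects to what was observed:
(A) thermal runaway in output stage — oscillation -; output clipping +; intermittent dropout +; no output +; no DC offset +; quiescent current high +
(B) leaky coupling capacitor — does not account for oscillation, output clipping, intermittent dropout, no output, no DC offset
(C) oscillating regulator — fails on oscillation, output clipping, intermittent dropout, no output, no DC offset (predicts DC offset at output, not no DC offset)
(D) shorted bypass capacitor — oscillation -; output clipping +; intermittent dropout +; no output +; no DC offset +; quiescent current high -
(E) wrong-value bias resistor — oscillation +; output clipping +; intermittent dropout -; no output +; no DC offset +; quiescent current high +
(F) open trace to ground — oscillation +; output clipping -; intermittent dropout -; no output +; no DC offset +; quiescent current high +
Every candidate fails on at least one observation.

none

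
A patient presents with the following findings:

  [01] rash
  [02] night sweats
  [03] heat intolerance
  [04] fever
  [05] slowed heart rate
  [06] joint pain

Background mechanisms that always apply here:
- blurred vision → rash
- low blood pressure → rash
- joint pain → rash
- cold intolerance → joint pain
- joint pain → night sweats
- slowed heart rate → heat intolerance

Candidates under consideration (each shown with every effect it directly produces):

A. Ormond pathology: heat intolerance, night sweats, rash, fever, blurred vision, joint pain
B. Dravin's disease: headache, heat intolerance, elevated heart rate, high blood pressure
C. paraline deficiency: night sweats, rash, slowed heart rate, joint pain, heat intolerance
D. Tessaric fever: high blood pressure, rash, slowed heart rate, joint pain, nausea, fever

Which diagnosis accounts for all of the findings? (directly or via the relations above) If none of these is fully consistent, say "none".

D

Checking each candidate against the observations:
(A) Ormond pathology — rash match; night sweats match; heat intolerance match; fever match; slowed heart rate miss; joint pain match
(B) Dravin's disease — rash miss; night sweats miss; heat intolerance match; fever miss; slowed heart rate miss; joint pain miss
(C) paraline deficiency — rash match; night sweats match; heat intolerance match; fever miss; slowed heart rate match; joint pain match
(D) Tessaric fever — rash match; night sweats match (via joint pain → night sweats); heat intolerance match (via slowed heart rate → heat intolerance); fever match; slowed heart rate match; joint pain match
(D) is the only candidate with no mismatches.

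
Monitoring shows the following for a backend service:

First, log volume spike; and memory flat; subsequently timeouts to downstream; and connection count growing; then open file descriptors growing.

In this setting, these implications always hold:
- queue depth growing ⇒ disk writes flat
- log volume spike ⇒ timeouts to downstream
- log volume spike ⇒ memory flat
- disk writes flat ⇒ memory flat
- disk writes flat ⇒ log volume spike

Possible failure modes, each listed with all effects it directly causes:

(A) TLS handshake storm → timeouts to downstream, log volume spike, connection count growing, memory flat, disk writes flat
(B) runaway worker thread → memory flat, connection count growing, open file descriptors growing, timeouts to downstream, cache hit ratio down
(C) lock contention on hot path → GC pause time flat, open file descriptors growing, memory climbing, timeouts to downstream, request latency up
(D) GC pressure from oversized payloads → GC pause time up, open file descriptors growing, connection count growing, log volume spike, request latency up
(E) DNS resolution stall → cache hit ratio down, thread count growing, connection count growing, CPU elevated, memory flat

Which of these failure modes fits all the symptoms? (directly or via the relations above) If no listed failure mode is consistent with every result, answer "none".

Per-candidate check:
(A) TLS handshake storm — log volume spike match; memory flat match; timeouts to downstream match; connection count growing match; open file descriptors growing miss
(B) runaway worker thread — does not account for log volume spike
(C) lock contention on hot path — fails on log volume spike, memory flat, connection count growing (predicts memory climbing, not memory flat)
(D) GC pressure from oversized payloads — log volume spike match; memory flat match (through log volume spike → memory flat); timeouts to downstream match (through log volume spike → timeouts to downstream); connection count growing match; open file descriptors growing match
(E) DNS resolution stall — log volume spike miss; memory flat match; timeouts to downstream miss; connection count growing match; open file descriptors growing miss
Only (D) is consistent with every observation.

D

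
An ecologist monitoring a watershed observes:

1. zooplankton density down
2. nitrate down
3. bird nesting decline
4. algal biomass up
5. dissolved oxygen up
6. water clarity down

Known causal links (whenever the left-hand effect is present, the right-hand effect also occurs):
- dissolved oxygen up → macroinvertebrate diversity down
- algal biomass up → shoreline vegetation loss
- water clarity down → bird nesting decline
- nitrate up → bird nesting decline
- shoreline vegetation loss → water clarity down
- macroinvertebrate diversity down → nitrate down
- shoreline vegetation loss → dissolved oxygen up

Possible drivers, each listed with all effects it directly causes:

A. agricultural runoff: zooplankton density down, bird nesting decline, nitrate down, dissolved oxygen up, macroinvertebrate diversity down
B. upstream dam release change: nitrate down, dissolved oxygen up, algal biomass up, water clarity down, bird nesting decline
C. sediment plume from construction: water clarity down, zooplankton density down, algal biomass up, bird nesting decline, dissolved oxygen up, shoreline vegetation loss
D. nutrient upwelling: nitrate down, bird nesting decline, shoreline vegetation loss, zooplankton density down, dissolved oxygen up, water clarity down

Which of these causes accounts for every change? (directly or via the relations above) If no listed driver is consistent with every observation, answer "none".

C

Testing each hypothesis:
(A) agricultural runoff — does not account for algal biomass up, water clarity down
(B) upstream dam release change — zooplankton density down NO; nitrate down yes; bird nesting decline yes; algal biomass up yes; dissolved oxygen up yes; water clarity down yes
(C) sediment plume from construction — zooplankton density down yes; nitrate down yes (via dissolved oxygen up → macroinvertebrate diversity down → nitrate down); bird nesting decline yes; algal biomass up yes; dissolved oxygen up yes; water clarity down yes
(D) nutrient upwelling — zooplankton density down yes; nitrate down yes; bird nesting decline yes; algal biomass up NO; dissolved oxygen up yes; water clarity down yes
Only (C) is consistent with every observation.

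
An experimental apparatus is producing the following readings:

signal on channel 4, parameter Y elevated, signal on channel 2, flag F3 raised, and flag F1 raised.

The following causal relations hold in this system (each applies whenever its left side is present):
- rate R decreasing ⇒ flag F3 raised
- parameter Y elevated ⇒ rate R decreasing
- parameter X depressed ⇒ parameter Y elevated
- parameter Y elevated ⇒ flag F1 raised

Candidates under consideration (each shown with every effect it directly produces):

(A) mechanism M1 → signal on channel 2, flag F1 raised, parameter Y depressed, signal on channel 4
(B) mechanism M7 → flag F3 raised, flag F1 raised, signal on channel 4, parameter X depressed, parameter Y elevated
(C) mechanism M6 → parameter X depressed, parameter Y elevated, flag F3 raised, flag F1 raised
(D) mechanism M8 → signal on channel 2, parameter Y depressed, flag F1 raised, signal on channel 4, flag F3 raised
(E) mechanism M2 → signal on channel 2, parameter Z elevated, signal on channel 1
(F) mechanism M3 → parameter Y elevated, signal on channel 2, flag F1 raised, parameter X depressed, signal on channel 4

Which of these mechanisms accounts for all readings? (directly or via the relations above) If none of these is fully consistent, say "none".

F

Testing each hypothesis:
(A) mechanism M1 — signal on channel 4 yes; parameter Y elevated NO; signal on channel 2 yes; flag F3 raised NO; flag F1 raised yes
(B) mechanism M7 — does not account for signal on channel 2
(C) mechanism M6 — signal on channel 4 NO; parameter Y elevated yes; signal on channel 2 NO; flag F3 raised yes; flag F1 raised yes
(D) mechanism M8 — fails on parameter Y elevated (predicts parameter Y depressed, not parameter Y elevated)
(E) mechanism M2 — does not account for signal on channel 4, parameter Y elevated, flag F3 raised, flag F1 raised
(F) mechanism M3 — signal on channel 4 yes; parameter Y elevated yes; signal on channel 2 yes; flag F3 raised yes (by parameter Y elevated → rate R decreasing → flag F3 raised); flag F1 raised yes
Only (F) is consistent with every observation.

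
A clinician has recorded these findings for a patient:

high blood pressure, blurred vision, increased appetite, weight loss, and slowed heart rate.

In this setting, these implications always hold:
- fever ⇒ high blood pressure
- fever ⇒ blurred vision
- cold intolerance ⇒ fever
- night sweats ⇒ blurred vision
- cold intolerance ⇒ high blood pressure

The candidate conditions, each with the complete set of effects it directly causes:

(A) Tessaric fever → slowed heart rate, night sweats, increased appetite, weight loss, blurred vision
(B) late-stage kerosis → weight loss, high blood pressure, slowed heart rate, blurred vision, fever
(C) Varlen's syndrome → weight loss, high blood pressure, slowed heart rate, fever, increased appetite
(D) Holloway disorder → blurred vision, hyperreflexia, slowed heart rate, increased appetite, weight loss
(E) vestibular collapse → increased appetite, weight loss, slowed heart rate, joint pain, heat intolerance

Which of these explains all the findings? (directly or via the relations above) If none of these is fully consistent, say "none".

Testing each hypothesis:
(A) Tessaric fever — high blood pressure miss; blurred vision match; increased appetite match; weight loss match; slowed heart rate match
(B) late-stage kerosis — high blood pressure match; blurred vision match; increased appetite miss; weight loss match; slowed heart rate match
(C) Varlen's syndrome — accounts for every observation (blurred vision through fever → blurred vision)
(D) Holloway disorder — high blood pressure miss; blurred vision match; increased appetite match; weight loss match; slowed heart rate match
(E) vestibular collapse — high blood pressure miss; blurred vision miss; increased appetite match; weight loss match; slowed heart rate match
Only (C) is consistent with every observation.

C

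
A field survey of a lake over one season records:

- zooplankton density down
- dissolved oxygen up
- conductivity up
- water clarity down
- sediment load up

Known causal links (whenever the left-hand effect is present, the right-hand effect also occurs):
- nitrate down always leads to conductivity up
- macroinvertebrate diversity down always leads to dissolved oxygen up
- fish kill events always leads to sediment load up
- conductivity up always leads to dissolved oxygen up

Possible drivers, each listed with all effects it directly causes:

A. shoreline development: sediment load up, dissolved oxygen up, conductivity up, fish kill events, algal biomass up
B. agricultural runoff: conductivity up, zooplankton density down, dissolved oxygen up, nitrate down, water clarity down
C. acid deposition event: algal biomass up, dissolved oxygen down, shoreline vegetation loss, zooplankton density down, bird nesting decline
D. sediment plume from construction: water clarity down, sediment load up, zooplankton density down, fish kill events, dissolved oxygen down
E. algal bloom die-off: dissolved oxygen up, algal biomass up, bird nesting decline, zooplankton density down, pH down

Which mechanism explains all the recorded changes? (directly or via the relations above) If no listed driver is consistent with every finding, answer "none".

Per-candidate check:
(A) shoreline development — zooplankton density down -; dissolved oxygen up +; conductivity up +; water clarity down -; sediment load up +
(B) agricultural runoff — zooplankton density down +; dissolved oxygen up +; conductivity up +; water clarity down +; sediment load up -
(C) acid deposition event — zooplankton density down +; dissolved oxygen up -; conductivity up -; water clarity down -; sediment load up -
(D) sediment plume from construction — fails on dissolved oxygen up, conductivity up (predicts dissolved oxygen down, not dissolved oxygen up)
(E) algal bloom die-off — does not account for conductivity up, water clarity down, sediment load up
No candidate is consistent with all observations.

none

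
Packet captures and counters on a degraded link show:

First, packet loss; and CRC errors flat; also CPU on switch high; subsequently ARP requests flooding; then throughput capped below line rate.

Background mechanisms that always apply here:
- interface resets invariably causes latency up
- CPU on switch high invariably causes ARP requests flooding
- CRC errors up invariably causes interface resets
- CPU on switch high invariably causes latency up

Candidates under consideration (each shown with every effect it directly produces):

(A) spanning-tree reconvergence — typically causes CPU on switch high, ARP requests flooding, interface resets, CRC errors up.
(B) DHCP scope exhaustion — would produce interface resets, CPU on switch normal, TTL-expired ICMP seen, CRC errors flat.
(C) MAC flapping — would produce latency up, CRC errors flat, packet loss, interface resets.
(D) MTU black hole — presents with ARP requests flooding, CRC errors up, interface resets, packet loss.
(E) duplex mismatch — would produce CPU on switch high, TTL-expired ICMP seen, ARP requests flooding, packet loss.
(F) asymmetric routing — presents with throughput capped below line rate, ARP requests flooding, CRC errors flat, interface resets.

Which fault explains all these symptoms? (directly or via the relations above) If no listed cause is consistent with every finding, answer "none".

Per-candidate check:
(A) spanning-tree reconvergence — packet loss NO; CRC errors flat NO; CPU on switch high yes; ARP requests flooding yes; throughput capped below line rate NO
(B) DHCP scope exhaustion — packet loss NO; CRC errors flat yes; CPU on switch high NO; ARP requests flooding NO; throughput capped below line rate NO
(C) MAC flapping — does not account for CPU on switch high, ARP requests flooding, throughput capped below line rate
(D) MTU black hole — packet loss yes; CRC errors flat NO; CPU on switch high NO; ARP requests flooding yes; throughput capped below line rate NO
(E) duplex mismatch — packet loss yes; CRC errors flat NO; CPU on switch high yes; ARP requests flooding yes; throughput capped below line rate NO
(F) asymmetric routing — does not account for packet loss, CPU on switch high
No candidate is consistent with all observations.

none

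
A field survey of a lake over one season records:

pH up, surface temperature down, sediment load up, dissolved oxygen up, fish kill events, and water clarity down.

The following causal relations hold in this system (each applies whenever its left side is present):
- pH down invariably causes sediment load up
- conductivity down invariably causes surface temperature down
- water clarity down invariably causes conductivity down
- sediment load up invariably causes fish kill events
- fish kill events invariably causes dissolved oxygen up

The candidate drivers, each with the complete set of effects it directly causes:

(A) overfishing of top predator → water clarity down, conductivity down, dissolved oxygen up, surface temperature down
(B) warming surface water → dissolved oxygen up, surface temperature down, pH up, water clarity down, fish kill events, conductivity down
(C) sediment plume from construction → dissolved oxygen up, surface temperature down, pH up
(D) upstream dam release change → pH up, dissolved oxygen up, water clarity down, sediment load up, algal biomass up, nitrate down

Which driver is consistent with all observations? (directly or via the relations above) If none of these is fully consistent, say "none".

D

Checking each candidate against the observations:
(A) overfishing of top predator — pH up -; surface temperature down +; sediment load up -; dissolved oxygen up +; fish kill events -; water clarity down +
(B) warming surface water — pH up +; surface temperature down +; sediment load up -; dissolved oxygen up +; fish kill events +; water clarity down +
(C) sediment plume from construction — pH up +; surface temperature down +; sediment load up -; dissolved oxygen up +; fish kill events -; water clarity down -
(D) upstream dam release change — accounts for every observation (surface temperature down by water clarity down → conductivity down → surface temperature down)
(D) alone accounts for all the evidence.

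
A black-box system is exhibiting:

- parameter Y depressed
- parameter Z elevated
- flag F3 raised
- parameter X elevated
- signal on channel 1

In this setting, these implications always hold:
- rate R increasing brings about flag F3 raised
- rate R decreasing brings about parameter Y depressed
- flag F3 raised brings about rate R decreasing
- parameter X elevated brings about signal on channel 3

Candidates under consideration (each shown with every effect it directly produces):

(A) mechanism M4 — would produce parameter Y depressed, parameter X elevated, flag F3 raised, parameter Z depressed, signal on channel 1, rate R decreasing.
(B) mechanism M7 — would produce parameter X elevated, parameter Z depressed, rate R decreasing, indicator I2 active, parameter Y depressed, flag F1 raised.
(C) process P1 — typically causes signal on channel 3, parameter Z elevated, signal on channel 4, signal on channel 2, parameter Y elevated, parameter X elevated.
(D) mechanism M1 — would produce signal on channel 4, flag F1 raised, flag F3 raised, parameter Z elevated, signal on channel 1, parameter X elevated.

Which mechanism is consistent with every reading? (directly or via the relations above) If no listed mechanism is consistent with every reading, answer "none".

D

Per-candidate check:
(A) mechanism M4 — parameter Y depressed ✓; parameter Z elevated ✗; flag F3 raised ✓; parameter X elevated ✓; signal on channel 1 ✓
(B) mechanism M7 — parameter Y depressed ✓; parameter Z elevated ✗; flag F3 raised ✗; parameter X elevated ✓; signal on channel 1 ✗
(C) process P1 — fails on parameter Y depressed, flag F3 raised, signal on channel 1 (predicts parameter Y elevated, not parameter Y depressed)
(D) mechanism M1 — parameter Y depressed ✓ (via flag F3 raised → rate R decreasing → parameter Y depressed); parameter Z elevated ✓; flag F3 raised ✓; parameter X elevated ✓; signal on channel 1 ✓
(D) alone accounts for all the evidence.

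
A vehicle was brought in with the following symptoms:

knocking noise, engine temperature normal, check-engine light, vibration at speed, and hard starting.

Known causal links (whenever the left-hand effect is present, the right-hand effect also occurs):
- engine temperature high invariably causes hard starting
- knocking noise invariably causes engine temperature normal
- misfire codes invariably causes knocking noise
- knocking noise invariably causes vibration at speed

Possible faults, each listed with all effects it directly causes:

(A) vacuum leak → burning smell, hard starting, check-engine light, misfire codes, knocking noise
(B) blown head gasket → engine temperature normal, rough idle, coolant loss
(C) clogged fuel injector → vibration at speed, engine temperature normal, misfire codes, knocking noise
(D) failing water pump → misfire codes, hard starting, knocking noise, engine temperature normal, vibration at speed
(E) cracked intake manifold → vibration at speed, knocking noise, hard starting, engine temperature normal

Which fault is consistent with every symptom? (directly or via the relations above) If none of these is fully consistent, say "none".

For each candidate, compare predicted effects to what was observed:
(A) vacuum leak — accounts for every observation (engine temperature normal through knocking noise → engine temperature normal)
(B) blown head gasket — knocking noise miss; engine temperature normal match; check-engine light miss; vibration at speed miss; hard starting miss
(C) clogged fuel injector — does not account for check-engine light, hard starting
(D) failing water pump — knocking noise match; engine temperature normal match; check-engine light miss; vibration at speed match; hard starting match
(E) cracked intake manifold — does not account for check-engine light
Only (A) is consistent with every observation.

A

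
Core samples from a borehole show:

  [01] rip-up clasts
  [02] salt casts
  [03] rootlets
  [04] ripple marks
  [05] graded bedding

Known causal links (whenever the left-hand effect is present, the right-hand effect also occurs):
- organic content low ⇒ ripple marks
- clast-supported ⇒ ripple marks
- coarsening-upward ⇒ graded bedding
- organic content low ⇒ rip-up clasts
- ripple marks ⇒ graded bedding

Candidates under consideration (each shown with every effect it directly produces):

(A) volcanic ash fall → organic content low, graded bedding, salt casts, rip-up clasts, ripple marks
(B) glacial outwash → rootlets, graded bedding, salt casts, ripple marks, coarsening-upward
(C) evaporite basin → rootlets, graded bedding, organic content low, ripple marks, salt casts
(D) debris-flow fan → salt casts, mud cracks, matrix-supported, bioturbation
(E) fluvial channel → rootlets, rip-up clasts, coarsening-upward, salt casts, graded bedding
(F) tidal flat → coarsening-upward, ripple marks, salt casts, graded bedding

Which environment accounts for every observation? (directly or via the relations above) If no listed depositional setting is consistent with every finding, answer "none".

C

Checking each candidate against the observations:
(A) volcanic ash fall — does not account for rootlets
(B) glacial outwash — does not account for rip-up clasts
(C) evaporite basin — rip-up clasts match (through organic content low → rip-up clasts); salt casts match; rootlets match; ripple marks match; graded bedding match
(D) debris-flow fan — does not account for rip-up clasts, rootlets, ripple marks, graded bedding
(E) fluvial channel — does not account for ripple marks
(F) tidal flat — does not account for rip-up clasts, rootlets
(C) is the only candidate with no mismatches.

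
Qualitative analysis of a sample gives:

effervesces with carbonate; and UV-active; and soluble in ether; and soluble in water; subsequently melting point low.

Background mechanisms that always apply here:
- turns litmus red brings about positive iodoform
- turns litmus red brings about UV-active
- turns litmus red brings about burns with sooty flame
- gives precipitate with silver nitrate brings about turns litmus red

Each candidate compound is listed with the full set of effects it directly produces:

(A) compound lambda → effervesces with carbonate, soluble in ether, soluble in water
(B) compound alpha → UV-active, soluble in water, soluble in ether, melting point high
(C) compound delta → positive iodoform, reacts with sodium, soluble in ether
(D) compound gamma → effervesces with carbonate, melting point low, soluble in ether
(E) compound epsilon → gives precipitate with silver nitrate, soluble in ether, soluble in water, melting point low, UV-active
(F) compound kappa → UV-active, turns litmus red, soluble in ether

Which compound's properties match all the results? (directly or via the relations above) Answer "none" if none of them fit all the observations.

none

Per-candidate check:
(A) compound lambda — does not account for UV-active, melting point low
(B) compound alpha — effervesces with carbonate ✗; UV-active ✓; soluble in ether ✓; soluble in water ✓; melting point low ✗
(C) compound delta — does not account for effervesces with carbonate, UV-active, soluble in water, melting point low
(D) compound gamma — effervesces with carbonate ✓; UV-active ✗; soluble in ether ✓; soluble in water ✗; melting point low ✓
(E) compound epsilon — effervesces with carbonate ✗; UV-active ✓; soluble in ether ✓; soluble in water ✓; melting point low ✓
(F) compound kappa — does not account for effervesces with carbonate, soluble in water, melting point low
Every candidate fails on at least one observation.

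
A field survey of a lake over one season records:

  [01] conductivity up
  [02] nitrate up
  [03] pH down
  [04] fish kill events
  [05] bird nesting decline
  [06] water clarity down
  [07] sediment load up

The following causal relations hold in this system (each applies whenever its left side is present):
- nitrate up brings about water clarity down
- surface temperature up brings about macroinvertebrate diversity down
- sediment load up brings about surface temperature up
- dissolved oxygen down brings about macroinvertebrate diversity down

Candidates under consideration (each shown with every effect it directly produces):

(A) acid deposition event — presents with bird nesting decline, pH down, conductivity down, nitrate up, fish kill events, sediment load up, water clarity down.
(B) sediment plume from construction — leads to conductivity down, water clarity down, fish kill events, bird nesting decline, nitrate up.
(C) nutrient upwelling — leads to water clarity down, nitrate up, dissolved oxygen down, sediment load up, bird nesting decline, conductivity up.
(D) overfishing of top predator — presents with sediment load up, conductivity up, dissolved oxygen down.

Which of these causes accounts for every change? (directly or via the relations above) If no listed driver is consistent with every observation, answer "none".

Per-candidate check:
(A) acid deposition event — conductivity up miss; nitrate up match; pH down match; fish kill events match; bird nesting decline match; water clarity down match; sediment load up match
(B) sediment plume from construction — conductivity up miss; nitrate up match; pH down miss; fish kill events match; bird nesting decline match; water clarity down match; sediment load up miss
(C) nutrient upwelling — conductivity up match; nitrate up match; pH down miss; fish kill events miss; bird nesting decline match; water clarity down match; sediment load up match
(D) overfishing of top predator — conductivity up match; nitrate up miss; pH down miss; fish kill events miss; bird nesting decline miss; water clarity down miss; sediment load up match
Every candidate fails on at least one observation.

none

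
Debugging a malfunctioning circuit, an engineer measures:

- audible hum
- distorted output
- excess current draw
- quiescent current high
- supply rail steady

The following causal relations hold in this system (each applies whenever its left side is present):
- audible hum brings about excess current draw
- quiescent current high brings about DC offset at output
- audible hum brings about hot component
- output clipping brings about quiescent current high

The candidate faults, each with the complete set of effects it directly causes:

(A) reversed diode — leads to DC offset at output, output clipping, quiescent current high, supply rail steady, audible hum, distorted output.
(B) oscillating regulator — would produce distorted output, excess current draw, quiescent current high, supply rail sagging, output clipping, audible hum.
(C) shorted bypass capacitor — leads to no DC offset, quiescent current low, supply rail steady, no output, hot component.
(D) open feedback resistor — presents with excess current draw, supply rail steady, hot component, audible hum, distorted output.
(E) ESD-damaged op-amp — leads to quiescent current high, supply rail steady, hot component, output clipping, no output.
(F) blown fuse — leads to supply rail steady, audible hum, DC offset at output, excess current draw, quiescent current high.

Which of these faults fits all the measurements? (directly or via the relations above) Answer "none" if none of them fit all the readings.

Checking each candidate against the observations:
(A) reversed diode — accounts for every observation (excess current draw through audible hum → excess current draw)
(B) oscillating regulator — audible hum match; distorted output match; excess current draw match; quiescent current high match; supply rail steady miss
(C) shorted bypass capacitor — fails on audible hum, distorted output, excess current draw, quiescent current high (predicts quiescent current low, not quiescent current high)
(D) open feedback resistor — does not account for quiescent current high
(E) ESD-damaged op-amp — does not account for audible hum, distorted output, excess current draw
(F) blown fuse — audible hum match; distorted output miss; excess current draw match; quiescent current high match; supply rail steady match
(A) alone accounts for all the evidence.

A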